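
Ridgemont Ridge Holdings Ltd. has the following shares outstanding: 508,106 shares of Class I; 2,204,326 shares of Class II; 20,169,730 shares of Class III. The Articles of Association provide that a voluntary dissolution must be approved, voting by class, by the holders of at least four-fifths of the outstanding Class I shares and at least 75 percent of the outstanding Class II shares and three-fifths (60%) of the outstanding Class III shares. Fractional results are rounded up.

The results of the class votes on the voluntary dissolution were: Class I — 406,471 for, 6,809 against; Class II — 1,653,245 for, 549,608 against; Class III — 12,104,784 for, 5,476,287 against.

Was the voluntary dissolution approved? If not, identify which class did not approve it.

Class I: 4/5 of 508106 = 406484.80, rounded up to 406485; 406,485 required, 406,471 in favor — not approved.
Class II: 3/4 of 2204326 = 1653244.50, rounded up to 1653245; 1,653,245 required, 1,653,245 in favor — approved.
Class III: 3/5 of 20169730 = 12101838; 12,101,838 required, 12,104,784 in favor — approved.

Not approved — the Class I shares did not give the required vote.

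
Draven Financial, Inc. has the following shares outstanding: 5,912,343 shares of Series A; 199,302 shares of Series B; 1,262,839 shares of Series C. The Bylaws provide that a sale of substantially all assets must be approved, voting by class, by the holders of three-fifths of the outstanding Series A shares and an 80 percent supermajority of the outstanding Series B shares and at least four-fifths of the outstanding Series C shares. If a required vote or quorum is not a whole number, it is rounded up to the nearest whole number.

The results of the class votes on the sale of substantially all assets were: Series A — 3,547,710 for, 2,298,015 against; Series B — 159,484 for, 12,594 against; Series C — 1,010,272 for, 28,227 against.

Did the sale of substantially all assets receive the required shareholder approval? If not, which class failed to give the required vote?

Approved — every class gave the required vote.

Series A: 3/5 of 5912343 = 3547405.80, rounded up to 3547406; 3,547,406 required, 3,547,710 in favor — approved.
Series B: 4/5 of 199302 = 159441.60, rounded up to 159442; 159,442 required, 159,484 in favor — approved.
Series C: 4/5 of 1262839 = 1010271.20, rounded up to 1010272; 1,010,272 required, 1,010,272 in favor — approved.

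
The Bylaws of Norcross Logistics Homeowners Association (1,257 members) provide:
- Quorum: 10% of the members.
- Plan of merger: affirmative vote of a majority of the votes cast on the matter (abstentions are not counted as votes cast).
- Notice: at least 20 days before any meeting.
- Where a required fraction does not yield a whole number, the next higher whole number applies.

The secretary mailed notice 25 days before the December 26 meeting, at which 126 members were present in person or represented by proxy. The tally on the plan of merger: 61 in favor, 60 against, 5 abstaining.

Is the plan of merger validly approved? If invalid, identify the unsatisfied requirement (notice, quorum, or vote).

Valid — all requirements satisfied.

Notice: 25 days given; 20 required. Satisfied.
Quorum: 10% of 1,257 = 125.70, rounded up to 126; 126 present. Satisfied.
Vote: requires a majority of the votes cast (126 − 5 abstaining = 121); a majority of 121 is 61, so 61 needed; 61 in favor. Satisfied.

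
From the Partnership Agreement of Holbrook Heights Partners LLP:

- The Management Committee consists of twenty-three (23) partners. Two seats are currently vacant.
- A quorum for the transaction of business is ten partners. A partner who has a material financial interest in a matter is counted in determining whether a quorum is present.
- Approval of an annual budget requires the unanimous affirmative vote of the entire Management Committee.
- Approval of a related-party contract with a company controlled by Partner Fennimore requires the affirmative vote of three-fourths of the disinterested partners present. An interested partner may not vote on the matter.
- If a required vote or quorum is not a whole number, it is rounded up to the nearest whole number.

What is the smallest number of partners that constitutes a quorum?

The quorum is fixed at 10.

10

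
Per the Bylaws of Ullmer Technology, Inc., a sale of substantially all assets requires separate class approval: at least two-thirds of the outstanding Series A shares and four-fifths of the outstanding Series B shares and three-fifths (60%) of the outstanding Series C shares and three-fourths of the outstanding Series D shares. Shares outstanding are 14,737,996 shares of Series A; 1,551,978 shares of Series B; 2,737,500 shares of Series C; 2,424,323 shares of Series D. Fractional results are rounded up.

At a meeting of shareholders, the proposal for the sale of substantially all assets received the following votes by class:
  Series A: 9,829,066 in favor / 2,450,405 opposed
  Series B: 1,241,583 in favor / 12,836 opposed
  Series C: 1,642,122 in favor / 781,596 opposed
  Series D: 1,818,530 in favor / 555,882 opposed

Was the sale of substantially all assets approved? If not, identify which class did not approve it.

Series A: 2/3 of 14737996 = 9825330.67, rounded up to 9825331; 9,825,331 required, 9,829,066 in favor — approved.
Series B: 4/5 of 1551978 = 1241582.40, rounded up to 1241583; 1,241,583 required, 1,241,583 in favor — approved.
Series C: 3/5 of 2737500 = 1642500; 1,642,500 required, 1,642,122 in favor — not approved.
Series D: 3/4 of 2424323 = 1818242.25, rounded up to 1818243; 1,818,243 required, 1,818,530 in favor — approved.

Not approved — the Series C shares did not give the required vote.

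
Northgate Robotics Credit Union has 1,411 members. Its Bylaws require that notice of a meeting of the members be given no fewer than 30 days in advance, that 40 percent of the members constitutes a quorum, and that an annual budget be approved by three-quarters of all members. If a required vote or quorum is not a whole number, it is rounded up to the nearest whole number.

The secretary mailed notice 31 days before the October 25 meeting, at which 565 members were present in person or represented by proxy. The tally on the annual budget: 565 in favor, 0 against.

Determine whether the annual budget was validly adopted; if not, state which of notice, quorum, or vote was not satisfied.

Notice: 31 days given; 30 required. Satisfied.
Quorum: 40% of 1,411 = 564.40, rounded up to 565; 565 present. Satisfied.
Vote: requires three-fourths of all members (1,411); 3/4 of 1411 = 1058.25, rounded up to 1059, so 1,059 needed; 565 in favor. Not satisfied.

Invalid — vote requirement not satisfied.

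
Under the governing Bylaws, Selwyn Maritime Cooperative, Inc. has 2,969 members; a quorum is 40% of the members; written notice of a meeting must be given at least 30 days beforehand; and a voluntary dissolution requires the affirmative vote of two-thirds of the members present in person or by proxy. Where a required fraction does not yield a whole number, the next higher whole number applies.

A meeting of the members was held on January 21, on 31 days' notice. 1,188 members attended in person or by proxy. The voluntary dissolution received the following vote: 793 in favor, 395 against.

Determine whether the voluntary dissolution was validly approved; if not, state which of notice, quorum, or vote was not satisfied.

Valid — all requirements satisfied.

Notice: 31 days given; 30 required. Satisfied.
Quorum: 40% of 2,969 = 1,187.60, rounded up to 1,188; 1,188 present. Satisfied.
Vote: requires two-thirds of those present (1,188); 2/3 of 1188 = 792, so 792 needed; 793 in favor. Satisfied.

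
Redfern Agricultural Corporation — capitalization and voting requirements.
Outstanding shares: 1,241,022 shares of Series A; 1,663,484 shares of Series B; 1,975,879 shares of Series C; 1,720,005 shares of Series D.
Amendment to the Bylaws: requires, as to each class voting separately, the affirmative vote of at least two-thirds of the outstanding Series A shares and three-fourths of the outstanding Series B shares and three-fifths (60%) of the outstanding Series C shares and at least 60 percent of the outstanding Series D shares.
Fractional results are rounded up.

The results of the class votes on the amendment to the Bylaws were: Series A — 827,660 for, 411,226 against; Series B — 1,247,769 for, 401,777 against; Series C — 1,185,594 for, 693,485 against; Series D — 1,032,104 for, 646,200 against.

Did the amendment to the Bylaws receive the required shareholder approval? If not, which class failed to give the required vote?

Series A: 2/3 of 1241022 = 827348; 827,348 required, 827,660 in favor — approved.
Series B: 3/4 of 1663484 = 1247613; 1,247,613 required, 1,247,769 in favor — approved.
Series C: 3/5 of 1975879 = 1185527.40, rounded up to 1185528; 1,185,528 required, 1,185,594 in favor — approved.
Series D: 3/5 of 1720005 = 1032003; 1,032,003 required, 1,032,104 in favor — approved.

Approved — every class gave the required vote.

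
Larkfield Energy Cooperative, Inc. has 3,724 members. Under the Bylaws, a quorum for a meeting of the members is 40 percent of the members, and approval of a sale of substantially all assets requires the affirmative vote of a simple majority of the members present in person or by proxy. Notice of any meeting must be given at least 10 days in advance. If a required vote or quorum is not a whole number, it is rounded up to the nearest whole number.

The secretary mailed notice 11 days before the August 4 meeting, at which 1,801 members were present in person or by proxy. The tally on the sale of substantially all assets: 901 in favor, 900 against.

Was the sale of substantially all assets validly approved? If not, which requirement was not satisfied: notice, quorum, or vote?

Notice: 11 days given; 10 required. Satisfied.
Quorum: 40% of 3,724 = 1,489.60, rounded up to 1,490; 1,801 present. Satisfied.
Vote: requires a majority of those present (1,801); a majority of 1801 is 901, so 901 needed; 901 in favor. Satisfied.

Valid — all requirements satisfied.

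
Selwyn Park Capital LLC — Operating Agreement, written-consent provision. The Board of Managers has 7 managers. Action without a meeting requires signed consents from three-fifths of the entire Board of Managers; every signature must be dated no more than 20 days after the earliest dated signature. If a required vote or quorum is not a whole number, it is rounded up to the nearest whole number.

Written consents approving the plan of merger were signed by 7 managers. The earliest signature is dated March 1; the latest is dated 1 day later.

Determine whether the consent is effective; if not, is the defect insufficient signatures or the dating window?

Signatures required: three-fifths of 7 — 3/5 of 7 = 4.20, rounded up to 5, so 5 needed; 7 signed. Sufficient.
Dating window: the latest signature is 1 day after the earliest; the limit is 20 days. Within the window.

Effective — both the signature and dating-window requirements are satisfied.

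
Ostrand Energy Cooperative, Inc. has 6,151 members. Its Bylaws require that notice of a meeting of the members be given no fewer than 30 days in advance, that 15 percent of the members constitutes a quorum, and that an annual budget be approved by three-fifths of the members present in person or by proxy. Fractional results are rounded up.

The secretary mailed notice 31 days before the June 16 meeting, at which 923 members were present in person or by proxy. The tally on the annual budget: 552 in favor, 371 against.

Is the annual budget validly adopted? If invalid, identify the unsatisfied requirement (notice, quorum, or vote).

Notice: 31 days given; 30 required. Satisfied.
Quorum: 15% of 6,151 = 922.65, rounded up to 923; 923 present. Satisfied.
Vote: requires three-fifths of those present (923); 3/5 of 923 = 553.80, rounded up to 554, so 554 needed; 552 in favor. Not satisfied.

Invalid — vote requirement not satisfied.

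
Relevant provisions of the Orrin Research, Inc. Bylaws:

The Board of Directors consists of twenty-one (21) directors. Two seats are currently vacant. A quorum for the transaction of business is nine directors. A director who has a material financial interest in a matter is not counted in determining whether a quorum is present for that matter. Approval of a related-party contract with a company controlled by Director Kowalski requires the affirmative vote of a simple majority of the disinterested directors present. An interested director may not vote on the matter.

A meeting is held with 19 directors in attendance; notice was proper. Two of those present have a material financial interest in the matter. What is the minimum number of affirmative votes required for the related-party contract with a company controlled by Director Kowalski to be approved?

The related-party contract with a company controlled by Director Kowalski requires a majority of the disinterested directors present (19 − 2 = 17).
A majority of 17 is 9.

9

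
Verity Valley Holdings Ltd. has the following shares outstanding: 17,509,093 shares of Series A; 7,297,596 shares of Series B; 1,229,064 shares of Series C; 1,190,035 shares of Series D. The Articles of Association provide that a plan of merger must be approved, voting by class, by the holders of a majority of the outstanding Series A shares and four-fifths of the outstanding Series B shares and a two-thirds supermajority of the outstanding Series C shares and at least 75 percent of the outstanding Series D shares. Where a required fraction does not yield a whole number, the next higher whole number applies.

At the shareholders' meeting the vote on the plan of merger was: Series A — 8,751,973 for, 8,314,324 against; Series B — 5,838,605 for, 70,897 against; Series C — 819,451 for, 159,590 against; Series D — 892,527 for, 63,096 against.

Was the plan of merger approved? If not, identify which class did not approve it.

Series A: a majority of 17509093 is 8754547; 8,754,547 required, 8,751,973 in favor — not approved.
Series B: 4/5 of 7297596 = 5838076.80, rounded up to 5838077; 5,838,077 required, 5,838,605 in favor — approved.
Series C: 2/3 of 1229064 = 819376; 819,376 required, 819,451 in favor — approved.
Series D: 3/4 of 1190035 = 892526.25, rounded up to 892527; 892,527 required, 892,527 in favor — approved.

Not approved — the Series A shares did not give the required vote.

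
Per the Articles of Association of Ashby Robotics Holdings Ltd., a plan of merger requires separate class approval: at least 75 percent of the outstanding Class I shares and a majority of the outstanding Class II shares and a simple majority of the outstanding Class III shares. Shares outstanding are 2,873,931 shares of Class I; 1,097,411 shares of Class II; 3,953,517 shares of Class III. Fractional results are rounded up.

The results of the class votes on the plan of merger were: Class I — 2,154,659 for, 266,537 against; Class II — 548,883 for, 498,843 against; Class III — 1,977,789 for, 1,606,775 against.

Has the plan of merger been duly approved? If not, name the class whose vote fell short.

Class I: 3/4 of 2873931 = 2155448.25, rounded up to 2155449; 2,155,449 required, 2,154,659 in favor — not approved.
Class II: a majority of 1097411 is 548706; 548,706 required, 548,883 in favor — approved.
Class III: a majority of 3953517 is 1976759; 1,976,759 required, 1,977,789 in favor — approved.

Not approved — the Class I shares did not give the required vote.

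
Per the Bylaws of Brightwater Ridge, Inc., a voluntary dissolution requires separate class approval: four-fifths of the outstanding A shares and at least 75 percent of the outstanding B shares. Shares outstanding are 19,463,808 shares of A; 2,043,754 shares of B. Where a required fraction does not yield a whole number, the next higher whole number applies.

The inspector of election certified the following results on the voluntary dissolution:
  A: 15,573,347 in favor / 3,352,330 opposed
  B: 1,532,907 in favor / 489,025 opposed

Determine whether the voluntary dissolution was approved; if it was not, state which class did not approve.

Approved — every class gave the required vote.

A: 4/5 of 19463808 = 15571046.40, rounded up to 15571047; 15,571,047 required, 15,573,347 in favor — approved.
B: 3/4 of 2043754 = 1532815.50, rounded up to 1532816; 1,532,816 required, 1,532,907 in favor — approved.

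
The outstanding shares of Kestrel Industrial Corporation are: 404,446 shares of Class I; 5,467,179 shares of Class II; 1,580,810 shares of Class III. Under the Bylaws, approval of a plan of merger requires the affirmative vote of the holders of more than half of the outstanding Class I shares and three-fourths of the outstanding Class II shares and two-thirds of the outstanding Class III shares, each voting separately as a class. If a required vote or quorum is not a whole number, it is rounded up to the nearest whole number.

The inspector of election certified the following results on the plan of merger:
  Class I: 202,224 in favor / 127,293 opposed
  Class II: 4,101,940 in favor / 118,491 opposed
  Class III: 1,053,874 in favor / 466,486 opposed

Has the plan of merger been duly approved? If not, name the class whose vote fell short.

Approved — every class gave the required vote.

Class I: a majority of 404446 is 202224; 202,224 required, 202,224 in favor — approved.
Class II: 3/4 of 5467179 = 4100384.25, rounded up to 4100385; 4,100,385 required, 4,101,940 in favor — approved.
Class III: 2/3 of 1580810 = 1053873.33, rounded up to 1053874; 1,053,874 required, 1,053,874 in favor — approved.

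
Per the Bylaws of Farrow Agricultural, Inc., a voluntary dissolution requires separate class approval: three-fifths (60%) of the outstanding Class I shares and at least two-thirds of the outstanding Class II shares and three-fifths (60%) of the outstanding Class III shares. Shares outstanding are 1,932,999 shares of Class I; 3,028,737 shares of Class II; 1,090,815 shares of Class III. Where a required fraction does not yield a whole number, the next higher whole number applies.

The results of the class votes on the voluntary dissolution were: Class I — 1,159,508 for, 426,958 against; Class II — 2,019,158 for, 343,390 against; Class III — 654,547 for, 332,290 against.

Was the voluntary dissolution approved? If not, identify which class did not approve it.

Class I: 3/5 of 1932999 = 1159799.40, rounded up to 1159800; 1,159,800 required, 1,159,508 in favor — not approved.
Class II: 2/3 of 3028737 = 2019158; 2,019,158 required, 2,019,158 in favor — approved.
Class III: 3/5 of 1090815 = 654489; 654,489 required, 654,547 in favor — approved.

Not approved — the Class I shares did not give the required vote.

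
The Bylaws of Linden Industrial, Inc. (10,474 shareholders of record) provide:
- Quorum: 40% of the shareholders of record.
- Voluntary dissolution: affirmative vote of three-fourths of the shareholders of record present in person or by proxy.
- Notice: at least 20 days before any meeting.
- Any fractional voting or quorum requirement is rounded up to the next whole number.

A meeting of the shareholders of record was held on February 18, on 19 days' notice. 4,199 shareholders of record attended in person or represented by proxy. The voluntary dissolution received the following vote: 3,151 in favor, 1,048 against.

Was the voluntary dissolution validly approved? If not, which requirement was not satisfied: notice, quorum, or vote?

Invalid — notice requirement not satisfied.

Notice: 19 days given; 20 required. Not satisfied.
Quorum: 40% of 10,474 = 4,189.60, rounded up to 4,190; 4,199 present. Satisfied.
Vote: requires three-fourths of those present (4,199); 3/4 of 4199 = 3149.25, rounded up to 3150, so 3,150 needed; 3,151 in favor. Satisfied.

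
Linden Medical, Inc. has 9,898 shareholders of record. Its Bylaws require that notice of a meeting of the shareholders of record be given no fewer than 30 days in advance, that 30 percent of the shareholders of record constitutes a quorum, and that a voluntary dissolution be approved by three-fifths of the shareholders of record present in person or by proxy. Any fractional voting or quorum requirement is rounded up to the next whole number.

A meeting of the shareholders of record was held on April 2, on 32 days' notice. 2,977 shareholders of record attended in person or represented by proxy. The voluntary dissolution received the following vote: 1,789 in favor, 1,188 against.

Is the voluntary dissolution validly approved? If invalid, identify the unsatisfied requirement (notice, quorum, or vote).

Notice: 32 days given; 30 required. Satisfied.
Quorum: 30% of 9,898 = 2,969.40, rounded up to 2,970; 2,977 present. Satisfied.
Vote: requires three-fifths of those present (2,977); 3/5 of 2977 = 1786.20, rounded up to 1787, so 1,787 needed; 1,789 in favor. Satisfied.

Valid — all requirements satisfied.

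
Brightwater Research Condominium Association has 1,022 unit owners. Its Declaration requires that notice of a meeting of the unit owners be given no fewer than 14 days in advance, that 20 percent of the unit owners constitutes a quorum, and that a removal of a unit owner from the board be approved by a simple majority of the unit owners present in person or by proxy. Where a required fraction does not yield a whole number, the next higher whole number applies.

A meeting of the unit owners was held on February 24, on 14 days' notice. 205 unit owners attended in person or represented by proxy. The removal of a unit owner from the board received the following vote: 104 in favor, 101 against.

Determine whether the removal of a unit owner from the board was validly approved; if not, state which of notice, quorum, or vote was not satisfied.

Valid — all requirements satisfied.

Notice: 14 days given; 14 required. Satisfied.
Quorum: 20% of 1,022 = 204.40, rounded up to 205; 205 present. Satisfied.
Vote: requires a majority of those present (205); a majority of 205 is 103, so 103 needed; 104 in favor. Satisfied.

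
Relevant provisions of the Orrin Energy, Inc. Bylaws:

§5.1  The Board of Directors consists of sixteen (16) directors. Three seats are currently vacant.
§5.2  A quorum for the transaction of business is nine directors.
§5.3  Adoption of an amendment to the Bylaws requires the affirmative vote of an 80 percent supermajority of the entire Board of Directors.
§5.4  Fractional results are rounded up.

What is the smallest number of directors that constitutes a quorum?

9

The quorum is fixed at 9.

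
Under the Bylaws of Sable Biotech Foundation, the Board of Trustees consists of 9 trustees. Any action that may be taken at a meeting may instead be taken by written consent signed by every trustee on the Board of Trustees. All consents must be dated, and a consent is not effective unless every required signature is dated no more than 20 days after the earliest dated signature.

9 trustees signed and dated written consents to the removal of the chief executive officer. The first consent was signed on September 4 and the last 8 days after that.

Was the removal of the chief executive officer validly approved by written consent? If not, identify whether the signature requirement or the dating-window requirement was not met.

Signatures required: the unanimous vote of 9 — unanimous means all 9, so 9 needed; 9 signed. Sufficient.
Dating window: the latest signature is 8 days after the earliest; the limit is 20 days. Within the window.

Effective — both the signature and dating-window requirements are satisfied.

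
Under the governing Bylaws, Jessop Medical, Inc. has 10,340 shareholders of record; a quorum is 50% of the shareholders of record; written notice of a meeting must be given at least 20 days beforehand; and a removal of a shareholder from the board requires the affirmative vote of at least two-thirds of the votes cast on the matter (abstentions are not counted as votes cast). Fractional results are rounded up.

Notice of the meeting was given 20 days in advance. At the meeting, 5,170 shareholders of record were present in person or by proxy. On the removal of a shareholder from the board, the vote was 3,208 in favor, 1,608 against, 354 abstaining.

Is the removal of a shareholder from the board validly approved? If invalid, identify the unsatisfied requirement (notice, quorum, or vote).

Notice: 20 days given; 20 required. Satisfied.
Quorum: 50% of 10,340 = 5,170; 5,170 present. Satisfied.
Vote: requires two-thirds of the votes cast (5,170 − 354 abstaining = 4,816); 2/3 of 4816 = 3210.67, rounded up to 3211, so 3,211 needed; 3,208 in favor. Not satisfied.

Invalid — vote requirement not satisfied.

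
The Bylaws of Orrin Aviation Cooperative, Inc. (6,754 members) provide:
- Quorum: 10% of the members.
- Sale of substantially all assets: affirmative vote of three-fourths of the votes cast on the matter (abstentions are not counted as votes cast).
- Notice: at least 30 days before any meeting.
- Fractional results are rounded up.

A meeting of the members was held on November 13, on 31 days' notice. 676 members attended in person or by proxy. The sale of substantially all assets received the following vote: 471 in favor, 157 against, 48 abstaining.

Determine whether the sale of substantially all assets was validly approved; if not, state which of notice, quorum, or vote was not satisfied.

Valid — all requirements satisfied.

Notice: 31 days given; 30 required. Satisfied.
Quorum: 10% of 6,754 = 675.40, rounded up to 676; 676 present. Satisfied.
Vote: requires three-fourths of the votes cast (676 − 48 abstaining = 628); 3/4 of 628 = 471, so 471 needed; 471 in favor. Satisfied.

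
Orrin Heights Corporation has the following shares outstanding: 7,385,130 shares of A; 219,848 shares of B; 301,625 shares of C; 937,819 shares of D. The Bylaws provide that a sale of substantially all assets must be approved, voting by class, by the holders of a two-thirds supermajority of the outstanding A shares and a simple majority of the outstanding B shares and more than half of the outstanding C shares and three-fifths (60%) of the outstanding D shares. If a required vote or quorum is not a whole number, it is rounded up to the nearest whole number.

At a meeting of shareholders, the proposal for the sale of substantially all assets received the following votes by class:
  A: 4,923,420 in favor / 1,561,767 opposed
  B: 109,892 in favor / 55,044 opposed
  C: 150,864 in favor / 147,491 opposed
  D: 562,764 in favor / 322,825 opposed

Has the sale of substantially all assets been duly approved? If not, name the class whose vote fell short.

A: 2/3 of 7385130 = 4923420; 4,923,420 required, 4,923,420 in favor — approved.
B: a majority of 219848 is 109925; 109,925 required, 109,892 in favor — not approved.
C: a majority of 301625 is 150813; 150,813 required, 150,864 in favor — approved.
D: 3/5 of 937819 = 562691.40, rounded up to 562692; 562,692 required, 562,764 in favor — approved.

Not approved — the B shares did not give the required vote.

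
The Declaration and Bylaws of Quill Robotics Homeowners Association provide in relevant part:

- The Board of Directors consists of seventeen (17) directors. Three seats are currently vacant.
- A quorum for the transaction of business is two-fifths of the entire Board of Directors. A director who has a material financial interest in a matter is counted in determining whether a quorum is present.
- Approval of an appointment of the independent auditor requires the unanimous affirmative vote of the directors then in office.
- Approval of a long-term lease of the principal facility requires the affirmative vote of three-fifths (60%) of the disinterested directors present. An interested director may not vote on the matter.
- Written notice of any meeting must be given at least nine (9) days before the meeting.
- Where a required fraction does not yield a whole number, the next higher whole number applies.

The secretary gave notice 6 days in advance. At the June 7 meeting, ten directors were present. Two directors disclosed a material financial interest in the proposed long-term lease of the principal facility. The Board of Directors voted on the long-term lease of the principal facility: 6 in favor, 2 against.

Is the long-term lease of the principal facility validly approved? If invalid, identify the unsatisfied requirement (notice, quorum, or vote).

Notice: 6 days given; 9 required (6 < 9). Not satisfied.
Quorum: 10 present (interested directors count toward quorum); quorum is 7. Satisfied.
Vote: the long-term lease of the principal facility requires three-fifths of the disinterested directors present (10 − 2 = 8). 3/5 of 8 = 4.80, rounded up to 5, so 5 affirmative votes are needed; 6 voted in favor. Satisfied.

Invalid — notice requirement not satisfied.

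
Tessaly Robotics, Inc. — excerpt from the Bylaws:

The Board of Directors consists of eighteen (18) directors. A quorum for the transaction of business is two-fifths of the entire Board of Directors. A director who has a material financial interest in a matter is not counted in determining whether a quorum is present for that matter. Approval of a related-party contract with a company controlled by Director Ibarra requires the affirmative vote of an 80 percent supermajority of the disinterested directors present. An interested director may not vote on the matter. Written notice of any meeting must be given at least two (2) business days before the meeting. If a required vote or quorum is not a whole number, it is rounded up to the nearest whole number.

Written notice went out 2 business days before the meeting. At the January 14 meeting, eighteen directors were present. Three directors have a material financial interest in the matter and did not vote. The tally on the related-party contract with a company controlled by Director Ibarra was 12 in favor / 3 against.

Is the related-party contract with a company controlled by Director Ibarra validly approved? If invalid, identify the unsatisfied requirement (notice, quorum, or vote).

Notice: 2 business days given; 2 required (2 ≥ 2). Satisfied.
Quorum: 18 present, but the 3 interested directors do not count, leaving 15. Quorum is 8. Satisfied.
Vote: the related-party contract with a company controlled by Director Ibarra requires four-fifths of the disinterested directors present (18 − 3 = 15). 4/5 of 15 = 12, so 12 affirmative votes are needed; 12 voted in favor. Satisfied.

Valid — all requirements satisfied.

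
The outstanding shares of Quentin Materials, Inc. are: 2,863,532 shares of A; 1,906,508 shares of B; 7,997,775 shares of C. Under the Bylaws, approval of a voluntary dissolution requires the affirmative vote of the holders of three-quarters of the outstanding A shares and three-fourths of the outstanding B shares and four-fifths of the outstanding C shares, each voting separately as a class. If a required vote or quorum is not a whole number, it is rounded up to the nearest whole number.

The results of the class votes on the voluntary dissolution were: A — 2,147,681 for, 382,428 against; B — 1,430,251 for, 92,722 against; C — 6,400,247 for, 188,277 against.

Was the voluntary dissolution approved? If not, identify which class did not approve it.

Approved — every class gave the required vote.

A: 3/4 of 2863532 = 2147649; 2,147,649 required, 2,147,681 in favor — approved.
B: 3/4 of 1906508 = 1429881; 1,429,881 required, 1,430,251 in favor — approved.
C: 4/5 of 7997775 = 6398220; 6,398,220 required, 6,400,247 in favor — approved.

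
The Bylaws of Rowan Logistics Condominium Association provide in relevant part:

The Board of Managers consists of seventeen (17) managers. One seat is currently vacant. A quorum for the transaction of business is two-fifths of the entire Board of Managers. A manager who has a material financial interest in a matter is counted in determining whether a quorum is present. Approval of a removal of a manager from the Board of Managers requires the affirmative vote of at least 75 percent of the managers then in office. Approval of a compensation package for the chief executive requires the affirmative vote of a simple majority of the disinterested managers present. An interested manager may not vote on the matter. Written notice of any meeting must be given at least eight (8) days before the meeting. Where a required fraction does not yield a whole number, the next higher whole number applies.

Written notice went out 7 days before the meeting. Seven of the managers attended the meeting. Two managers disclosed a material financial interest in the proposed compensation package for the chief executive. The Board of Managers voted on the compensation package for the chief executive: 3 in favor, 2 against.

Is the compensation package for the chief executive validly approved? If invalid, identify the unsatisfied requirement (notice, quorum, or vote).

Notice: 7 days given; 8 required (7 < 8). Not satisfied.
Quorum: 7 present (interested managers count toward quorum); quorum is 7. Satisfied.
Vote: the compensation package for the chief executive requires a majority of the disinterested managers present (7 − 2 = 5). A majority of 5 is 3, so 3 affirmative votes are needed; 3 voted in favor. Satisfied.

Invalid — notice requirement not satisfied.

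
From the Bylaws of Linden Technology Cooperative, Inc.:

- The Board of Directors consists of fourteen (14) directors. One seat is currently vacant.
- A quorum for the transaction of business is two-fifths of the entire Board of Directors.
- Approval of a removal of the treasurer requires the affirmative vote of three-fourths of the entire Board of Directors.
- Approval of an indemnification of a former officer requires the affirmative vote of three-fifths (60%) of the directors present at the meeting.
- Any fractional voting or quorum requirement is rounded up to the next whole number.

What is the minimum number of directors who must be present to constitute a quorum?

2/5 of 14 = 5.60, rounded up to 6.

6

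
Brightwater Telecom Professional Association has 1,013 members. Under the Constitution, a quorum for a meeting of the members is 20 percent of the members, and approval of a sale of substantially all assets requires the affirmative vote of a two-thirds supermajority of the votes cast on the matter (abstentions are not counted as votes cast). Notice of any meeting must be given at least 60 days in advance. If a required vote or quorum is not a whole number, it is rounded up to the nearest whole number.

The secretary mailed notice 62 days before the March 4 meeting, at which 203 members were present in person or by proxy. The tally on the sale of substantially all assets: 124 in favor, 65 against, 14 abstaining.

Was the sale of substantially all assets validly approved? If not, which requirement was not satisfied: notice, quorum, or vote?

Notice: 62 days given; 60 required. Satisfied.
Quorum: 20% of 1,013 = 202.60, rounded up to 203; 203 present. Satisfied.
Vote: requires two-thirds of the votes cast (203 − 14 abstaining = 189); 2/3 of 189 = 126, so 126 needed; 124 in favor. Not satisfied.

Invalid — vote requirement not satisfied.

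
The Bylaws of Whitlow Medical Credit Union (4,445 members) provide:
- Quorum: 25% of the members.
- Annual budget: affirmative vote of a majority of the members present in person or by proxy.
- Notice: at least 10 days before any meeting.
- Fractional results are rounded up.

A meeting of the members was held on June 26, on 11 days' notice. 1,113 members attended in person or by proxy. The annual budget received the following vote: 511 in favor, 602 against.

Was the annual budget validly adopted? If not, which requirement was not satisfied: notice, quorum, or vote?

Notice: 11 days given; 10 required. Satisfied.
Quorum: 25% of 4,445 = 1,111.25, rounded up to 1,112; 1,113 present. Satisfied.
Vote: requires a majority of those present (1,113); a majority of 1113 is 557, so 557 needed; 511 in favor. Not satisfied.

Invalid — vote requirement not satisfied.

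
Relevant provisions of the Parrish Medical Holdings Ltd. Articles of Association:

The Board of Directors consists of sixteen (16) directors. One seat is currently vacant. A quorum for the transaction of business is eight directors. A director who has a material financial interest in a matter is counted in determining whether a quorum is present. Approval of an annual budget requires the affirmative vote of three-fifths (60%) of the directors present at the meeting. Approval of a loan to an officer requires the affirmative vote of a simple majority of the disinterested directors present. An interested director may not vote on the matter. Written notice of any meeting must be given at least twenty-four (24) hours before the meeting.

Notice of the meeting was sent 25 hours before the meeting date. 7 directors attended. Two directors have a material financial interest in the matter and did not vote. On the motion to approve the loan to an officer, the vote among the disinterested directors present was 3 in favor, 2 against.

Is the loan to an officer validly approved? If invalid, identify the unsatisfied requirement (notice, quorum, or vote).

Invalid — quorum requirement not satisfied.

Notice: 25 hours given; 24 required (25 ≥ 24). Satisfied.
Quorum: 7 present (interested directors count toward quorum); quorum is 8. Not satisfied.
Vote: the loan to an officer requires a majority of the disinterested directors present (7 − 2 = 5). A majority of 5 is 3, so 3 affirmative votes are needed; 3 voted in favor. Satisfied. (Moot — without a quorum no business can be validly transacted.)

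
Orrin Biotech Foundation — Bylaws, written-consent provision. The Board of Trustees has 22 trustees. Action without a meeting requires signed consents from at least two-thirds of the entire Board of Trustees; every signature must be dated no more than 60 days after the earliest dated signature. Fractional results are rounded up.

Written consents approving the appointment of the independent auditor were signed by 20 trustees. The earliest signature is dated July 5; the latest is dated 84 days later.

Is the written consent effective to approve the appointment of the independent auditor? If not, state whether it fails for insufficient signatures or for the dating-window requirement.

Not effective — dating-window requirement not satisfied.

Signatures required: at least two-thirds of 22 — 2/3 of 22 = 14.67, rounded up to 15, so 15 needed; 20 signed. Sufficient.
Dating window: the latest signature is 84 days after the earliest; the limit is 60 days. Outside the window.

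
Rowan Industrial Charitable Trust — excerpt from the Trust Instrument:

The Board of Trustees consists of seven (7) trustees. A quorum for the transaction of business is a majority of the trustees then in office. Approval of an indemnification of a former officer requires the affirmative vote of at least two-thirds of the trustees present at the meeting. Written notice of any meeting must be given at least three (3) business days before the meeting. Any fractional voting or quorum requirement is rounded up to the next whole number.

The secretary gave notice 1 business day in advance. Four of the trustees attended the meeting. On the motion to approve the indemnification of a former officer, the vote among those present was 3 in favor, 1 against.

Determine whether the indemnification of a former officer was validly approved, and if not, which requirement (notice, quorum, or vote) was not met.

Invalid — notice requirement not satisfied.

Notice: 1 business day given; 3 required (1 < 3). Not satisfied.
Quorum: 4 present; quorum is 4. Satisfied.
Vote: the indemnification of a former officer requires two-thirds of the trustees present (4). 2/3 of 4 = 2.67, rounded up to 3, so 3 affirmative votes are needed; 3 voted in favor. Satisfied.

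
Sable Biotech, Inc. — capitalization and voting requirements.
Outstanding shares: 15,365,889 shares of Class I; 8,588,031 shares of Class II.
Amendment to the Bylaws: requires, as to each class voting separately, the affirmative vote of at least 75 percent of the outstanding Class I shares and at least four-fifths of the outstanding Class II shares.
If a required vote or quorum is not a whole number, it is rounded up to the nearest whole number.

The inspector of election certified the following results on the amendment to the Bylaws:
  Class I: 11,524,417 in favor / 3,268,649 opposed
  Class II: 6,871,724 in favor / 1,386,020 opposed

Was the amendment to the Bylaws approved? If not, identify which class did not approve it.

Approved — every class gave the required vote.

Class I: 3/4 of 15365889 = 11524416.75, rounded up to 11524417; 11,524,417 required, 11,524,417 in favor — approved.
Class II: 4/5 of 8588031 = 6870424.80, rounded up to 6870425; 6,870,425 required, 6,871,724 in favor — approved.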